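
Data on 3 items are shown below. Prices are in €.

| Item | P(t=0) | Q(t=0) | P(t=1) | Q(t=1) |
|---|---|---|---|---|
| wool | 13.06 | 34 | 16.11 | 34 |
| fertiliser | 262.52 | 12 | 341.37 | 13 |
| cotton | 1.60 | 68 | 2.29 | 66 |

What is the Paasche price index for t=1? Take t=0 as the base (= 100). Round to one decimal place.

129.6

Paasche price index uses current-period quantities as weights.
ΣP(t=1)·Q(t=1) = 16.11×34 + 341.37×13 + 2.29×66 = 547.74 + 4437.81 + 151.14 = 5136.69
ΣP(t=0)·Q(t=1) = 13.06×34 + 262.52×13 + 1.60×66 = 444.04 + 3412.76 + 105.6 = 3962.4
Index = 5136.69 / 3962.4 × 100 = 129.6358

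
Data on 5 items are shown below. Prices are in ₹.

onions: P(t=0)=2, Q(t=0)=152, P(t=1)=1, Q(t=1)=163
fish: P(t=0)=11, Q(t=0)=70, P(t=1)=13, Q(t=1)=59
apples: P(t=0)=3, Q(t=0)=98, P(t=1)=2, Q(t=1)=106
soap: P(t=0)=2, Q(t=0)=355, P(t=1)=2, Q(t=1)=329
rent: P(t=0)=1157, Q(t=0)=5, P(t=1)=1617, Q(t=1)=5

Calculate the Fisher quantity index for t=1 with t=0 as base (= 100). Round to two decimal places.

Laspeyres component (base-period weights):
ΣP(t=0)Q(t=1) = 2×163 + 11×59 + 3×106 + 2×329 + 1157×5 = 326 + 649 + 318 + 658 + 5785 = 7736
ΣP(t=0)Q(t=0) = 2×152 + 11×70 + 3×98 + 2×355 + 1157×5 = 304 + 770 + 294 + 710 + 5785 = 7863
L = 7736 / 7863 × 100 = 98.3848
Paasche component (current-period weights):
ΣP(t=1)Q(t=1) = 1×163 + 13×59 + 2×106 + 2×329 + 1617×5 = 163 + 767 + 212 + 658 + 8085 = 9885
ΣP(t=1)Q(t=0) = 1×152 + 13×70 + 2×98 + 2×355 + 1617×5 = 152 + 910 + 196 + 710 + 8085 = 10053
P = 9885 / 10053 × 100 = 98.3289
Fisher = √(L × P) = √(98.3848 × 98.3289) = 98.3568

98.36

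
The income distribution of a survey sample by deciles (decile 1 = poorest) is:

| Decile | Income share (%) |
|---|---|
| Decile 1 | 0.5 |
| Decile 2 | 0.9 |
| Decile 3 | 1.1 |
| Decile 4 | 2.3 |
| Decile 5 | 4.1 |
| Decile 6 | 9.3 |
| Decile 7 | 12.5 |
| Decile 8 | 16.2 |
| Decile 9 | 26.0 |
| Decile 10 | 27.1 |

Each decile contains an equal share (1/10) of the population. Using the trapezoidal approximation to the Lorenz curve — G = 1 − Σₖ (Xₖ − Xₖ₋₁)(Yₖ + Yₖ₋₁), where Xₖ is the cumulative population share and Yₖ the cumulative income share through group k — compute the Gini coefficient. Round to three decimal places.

0.526

Cumulative income shares Yₖ: 0.0050, 0.0140, 0.0250, 0.0480, 0.0890, 0.1820, 0.3070, 0.4690, 0.7290, 1.0000
Σ (Xₖ−Xₖ₋₁)(Yₖ+Yₖ₋₁) = (1/10)(0.0050+0.0000) + (1/10)(0.0140+0.0050) + (1/10)(0.0250+0.0140) + (1/10)(0.0480+0.0250) + (1/10)(0.0890+0.0480) + (1/10)(0.1820+0.0890) + (1/10)(0.3070+0.1820) + (1/10)(0.4690+0.3070) + (1/10)(0.7290+0.4690) + (1/10)(1.0000+0.7290)
  = 0.0005 + 0.0019 + 0.0039 + 0.0073 + 0.0137 + 0.0271 + 0.0489 + 0.0776 + 0.1198 + 0.1729 = 0.4736
G = 1 − 0.4736 = 0.5264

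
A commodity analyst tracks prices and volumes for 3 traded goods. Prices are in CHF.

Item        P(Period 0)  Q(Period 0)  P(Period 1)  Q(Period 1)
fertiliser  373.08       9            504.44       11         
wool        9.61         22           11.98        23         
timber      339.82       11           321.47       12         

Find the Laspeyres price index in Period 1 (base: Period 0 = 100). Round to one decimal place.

Laspeyres price index uses base-period quantities as weights.
ΣP(Period 1)·Q(Period 0) = 504.44×9 + 11.98×22 + 321.47×11 = 4539.96 + 263.56 + 3536.17 = 8339.69
ΣP(Period 0)·Q(Period 0) = 373.08×9 + 9.61×22 + 339.82×11 = 3357.72 + 211.42 + 3738.02 = 7307.16
Index = 8339.69 / 7307.16 × 100 = 114.1304

114.1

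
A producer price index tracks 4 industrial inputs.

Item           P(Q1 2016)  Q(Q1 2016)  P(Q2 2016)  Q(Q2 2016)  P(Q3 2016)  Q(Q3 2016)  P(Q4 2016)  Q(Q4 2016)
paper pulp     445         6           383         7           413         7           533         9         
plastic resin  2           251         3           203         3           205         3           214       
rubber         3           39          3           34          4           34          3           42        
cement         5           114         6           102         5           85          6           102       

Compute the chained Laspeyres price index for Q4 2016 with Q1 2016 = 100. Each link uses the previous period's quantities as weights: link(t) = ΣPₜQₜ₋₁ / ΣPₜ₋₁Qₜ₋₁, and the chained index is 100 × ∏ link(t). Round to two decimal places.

126.00

Link Q1 2016→Q2 2016:
ΣP(Q2 2016)Q(Q1 2016) = 383×6 + 3×251 + 3×39 + 6×114 = 2298 + 753 + 117 + 684 = 3852
ΣP(Q1 2016)Q(Q1 2016) = 445×6 + 2×251 + 3×39 + 5×114 = 2670 + 502 + 117 + 570 = 3859
link = 3852/3859 = 0.998186
Link Q2 2016→Q3 2016:
ΣP(Q3 2016)Q(Q2 2016) = 413×7 + 3×203 + 4×34 + 5×102 = 2891 + 609 + 136 + 510 = 4146
ΣP(Q2 2016)Q(Q2 2016) = 383×7 + 3×203 + 3×34 + 6×102 = 2681 + 609 + 102 + 612 = 4004
link = 4146/4004 = 1.035465
Link Q3 2016→Q4 2016:
ΣP(Q4 2016)Q(Q3 2016) = 533×7 + 3×205 + 3×34 + 6×85 = 3731 + 615 + 102 + 510 = 4958
ΣP(Q3 2016)Q(Q3 2016) = 413×7 + 3×205 + 4×34 + 5×85 = 2891 + 615 + 136 + 425 = 4067
link = 4958/4067 = 1.219080
Chained index = 100 × 0.998186 × 1.035465 × 1.219080 = 126.0025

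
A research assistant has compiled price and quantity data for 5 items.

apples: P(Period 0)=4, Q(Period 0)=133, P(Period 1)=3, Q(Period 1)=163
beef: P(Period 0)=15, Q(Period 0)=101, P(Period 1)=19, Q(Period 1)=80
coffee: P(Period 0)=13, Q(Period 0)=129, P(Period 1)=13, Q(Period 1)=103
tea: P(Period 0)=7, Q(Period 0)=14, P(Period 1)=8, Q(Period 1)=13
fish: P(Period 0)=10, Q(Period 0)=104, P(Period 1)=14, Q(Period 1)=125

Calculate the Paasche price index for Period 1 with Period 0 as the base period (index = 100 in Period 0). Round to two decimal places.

Paasche price index uses current-period quantities as weights.
ΣP(Period 1)·Q(Period 1) = 3×163 + 19×80 + 13×103 + 8×13 + 14×125 = 489 + 1520 + 1339 + 104 + 1750 = 5202
ΣP(Period 0)·Q(Period 1) = 4×163 + 15×80 + 13×103 + 7×13 + 10×125 = 652 + 1200 + 1339 + 91 + 1250 = 4532
Index = 5202 / 4532 × 100 = 114.7838

114.78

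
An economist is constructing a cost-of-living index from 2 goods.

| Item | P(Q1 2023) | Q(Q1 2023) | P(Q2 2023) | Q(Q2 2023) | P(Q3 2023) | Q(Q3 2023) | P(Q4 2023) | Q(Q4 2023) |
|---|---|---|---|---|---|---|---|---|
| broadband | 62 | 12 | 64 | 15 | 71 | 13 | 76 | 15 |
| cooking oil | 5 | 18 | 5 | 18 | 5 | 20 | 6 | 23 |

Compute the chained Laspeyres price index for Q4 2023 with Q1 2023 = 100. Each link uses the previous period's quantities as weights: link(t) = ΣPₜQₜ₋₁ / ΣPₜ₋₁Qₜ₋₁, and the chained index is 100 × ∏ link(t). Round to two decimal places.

122.57

Link Q1 2023→Q2 2023:
ΣP(Q2 2023)Q(Q1 2023) = 64×12 + 5×18 = 768 + 90 = 858
ΣP(Q1 2023)Q(Q1 2023) = 62×12 + 5×18 = 744 + 90 = 834
link = 858/834 = 1.028777
Link Q2 2023→Q3 2023:
ΣP(Q3 2023)Q(Q2 2023) = 71×15 + 5×18 = 1065 + 90 = 1155
ΣP(Q2 2023)Q(Q2 2023) = 64×15 + 5×18 = 960 + 90 = 1050
link = 1155/1050 = 1.100000
Link Q3 2023→Q4 2023:
ΣP(Q4 2023)Q(Q3 2023) = 76×13 + 6×20 = 988 + 120 = 1108
ΣP(Q3 2023)Q(Q3 2023) = 71×13 + 5×20 = 923 + 100 = 1023
link = 1108/1023 = 1.083089
Chained index = 100 × 1.028777 × 1.100000 × 1.083089 = 122.5683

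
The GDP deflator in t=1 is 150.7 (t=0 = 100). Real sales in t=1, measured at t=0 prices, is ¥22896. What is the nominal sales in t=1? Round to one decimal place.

Nominal = Real × (Index/100) = 22896 × (150.7/100)
        = 22896 × 1.507 = 34504.2720

34504.3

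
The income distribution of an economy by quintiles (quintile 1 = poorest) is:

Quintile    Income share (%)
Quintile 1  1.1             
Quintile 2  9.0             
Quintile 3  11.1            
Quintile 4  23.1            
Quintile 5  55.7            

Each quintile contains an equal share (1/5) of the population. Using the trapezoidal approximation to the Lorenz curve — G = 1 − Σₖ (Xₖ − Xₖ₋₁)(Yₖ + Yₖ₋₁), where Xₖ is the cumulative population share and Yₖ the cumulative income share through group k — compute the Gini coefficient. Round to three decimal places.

Cumulative income shares Yₖ: 0.0110, 0.1010, 0.2120, 0.4430, 1.0000
Σ (Xₖ−Xₖ₋₁)(Yₖ+Yₖ₋₁) = (1/5)(0.0110+0.0000) + (1/5)(0.1010+0.0110) + (1/5)(0.2120+0.1010) + (1/5)(0.4430+0.2120) + (1/5)(1.0000+0.4430)
  = 0.0022 + 0.0224 + 0.0626 + 0.1310 + 0.2886 = 0.5068
G = 1 − 0.5068 = 0.4932

0.493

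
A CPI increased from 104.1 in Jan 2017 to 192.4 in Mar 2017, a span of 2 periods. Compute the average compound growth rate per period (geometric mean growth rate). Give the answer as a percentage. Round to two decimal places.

35.95%

Growth factor = (192.4/104.1)^(1/2) = (1.848223)^(1/2) = 1.359494
Growth rate = 1.359494 − 1 = 0.359494 = 35.9494%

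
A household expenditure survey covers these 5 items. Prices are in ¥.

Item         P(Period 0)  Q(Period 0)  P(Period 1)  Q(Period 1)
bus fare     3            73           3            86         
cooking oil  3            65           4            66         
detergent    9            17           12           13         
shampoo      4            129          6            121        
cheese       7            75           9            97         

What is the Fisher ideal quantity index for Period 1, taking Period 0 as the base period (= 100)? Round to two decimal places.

107.38

Laspeyres component (base-period weights):
ΣP(Period 0)Q(Period 1) = 3×86 + 3×66 + 9×13 + 4×121 + 7×97 = 258 + 198 + 117 + 484 + 679 = 1736
ΣP(Period 0)Q(Period 0) = 3×73 + 3×65 + 9×17 + 4×129 + 7×75 = 219 + 195 + 153 + 516 + 525 = 1608
L = 1736 / 1608 × 100 = 107.9602
Paasche component (current-period weights):
ΣP(Period 1)Q(Period 1) = 3×86 + 4×66 + 12×13 + 6×121 + 9×97 = 258 + 264 + 156 + 726 + 873 = 2277
ΣP(Period 1)Q(Period 0) = 3×73 + 4×65 + 12×17 + 6×129 + 9×75 = 219 + 260 + 204 + 774 + 675 = 2132
P = 2277 / 2132 × 100 = 106.8011
Fisher = √(L × P) = √(107.9602 × 106.8011) = 107.3791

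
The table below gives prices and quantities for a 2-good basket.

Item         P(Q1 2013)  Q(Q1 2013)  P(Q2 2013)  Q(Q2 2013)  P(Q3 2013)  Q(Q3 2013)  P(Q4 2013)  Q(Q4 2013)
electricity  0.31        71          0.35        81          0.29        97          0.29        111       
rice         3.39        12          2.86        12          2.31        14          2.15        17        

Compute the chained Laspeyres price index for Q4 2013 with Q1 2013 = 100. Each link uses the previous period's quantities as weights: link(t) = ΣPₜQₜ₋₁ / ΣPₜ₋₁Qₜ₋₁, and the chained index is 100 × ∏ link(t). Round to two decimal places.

74.27

Link Q1 2013→Q2 2013:
ΣP(Q2 2013)Q(Q1 2013) = 0.35×71 + 2.86×12 = 24.85 + 34.32 = 59.17
ΣP(Q1 2013)Q(Q1 2013) = 0.31×71 + 3.39×12 = 22.01 + 40.68 = 62.69
link = 59.17/62.69 = 0.943851
Link Q2 2013→Q3 2013:
ΣP(Q3 2013)Q(Q2 2013) = 0.29×81 + 2.31×12 = 23.49 + 27.72 = 51.21
ΣP(Q2 2013)Q(Q2 2013) = 0.35×81 + 2.86×12 = 28.35 + 34.32 = 62.67
link = 51.21/62.67 = 0.817137
Link Q3 2013→Q4 2013:
ΣP(Q4 2013)Q(Q3 2013) = 0.29×97 + 2.15×14 = 28.13 + 30.1 = 58.23
ΣP(Q3 2013)Q(Q3 2013) = 0.29×97 + 2.31×14 = 28.13 + 32.34 = 60.47
link = 58.23/60.47 = 0.962957
Chained index = 100 × 0.943851 × 0.817137 × 0.962957 = 74.2686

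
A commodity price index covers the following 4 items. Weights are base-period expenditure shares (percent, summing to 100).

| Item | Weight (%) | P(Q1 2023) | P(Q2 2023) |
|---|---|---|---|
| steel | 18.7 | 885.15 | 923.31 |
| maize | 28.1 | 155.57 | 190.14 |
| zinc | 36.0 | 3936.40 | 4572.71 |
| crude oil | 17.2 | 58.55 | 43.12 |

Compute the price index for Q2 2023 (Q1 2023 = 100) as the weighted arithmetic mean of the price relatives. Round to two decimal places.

steel: 18.7 × (923.31/885.15) = 18.7 × 1.043111 = 19.5062
maize: 28.1 × (190.14/155.57) = 28.1 × 1.222215 = 34.3442
zinc: 36.0 × (4572.71/3936.40) = 36.0 × 1.161648 = 41.8193
crude oil: 17.2 × (43.12/58.55) = 17.2 × 0.736465 = 12.6672
Index = Σ wᵢ·(p₁ᵢ/p₀ᵢ) = 19.5062 + 34.3442 + 41.8193 + 12.6672 = 108.3369

108.34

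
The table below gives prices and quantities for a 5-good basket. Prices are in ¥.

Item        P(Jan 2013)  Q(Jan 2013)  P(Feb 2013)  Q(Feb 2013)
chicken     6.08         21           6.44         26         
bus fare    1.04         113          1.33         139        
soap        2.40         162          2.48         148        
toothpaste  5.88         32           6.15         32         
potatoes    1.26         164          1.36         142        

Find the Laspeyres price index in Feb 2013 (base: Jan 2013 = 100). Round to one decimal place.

Laspeyres price index uses base-period quantities as weights.
ΣP(Feb 2013)·Q(Jan 2013) = 6.44×21 + 1.33×113 + 2.48×162 + 6.15×32 + 1.36×164 = 135.24 + 150.29 + 401.76 + 196.8 + 223.04 = 1107.13
ΣP(Jan 2013)·Q(Jan 2013) = 6.08×21 + 1.04×113 + 2.40×162 + 5.88×32 + 1.26×164 = 127.68 + 117.52 + 388.8 + 188.16 + 206.64 = 1028.8
Index = 1107.13 / 1028.8 × 100 = 107.6137

107.6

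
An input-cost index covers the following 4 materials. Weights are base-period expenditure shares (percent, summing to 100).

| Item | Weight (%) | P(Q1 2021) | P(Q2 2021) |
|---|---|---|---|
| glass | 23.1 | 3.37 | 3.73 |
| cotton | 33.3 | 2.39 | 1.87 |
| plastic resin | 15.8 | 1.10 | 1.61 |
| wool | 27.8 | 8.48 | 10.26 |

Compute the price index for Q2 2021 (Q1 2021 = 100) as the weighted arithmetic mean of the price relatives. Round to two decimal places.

108.38

glass: 23.1 × (3.73/3.37) = 23.1 × 1.106825 = 25.5677
cotton: 33.3 × (1.87/2.39) = 33.3 × 0.782427 = 26.0548
plastic resin: 15.8 × (1.61/1.10) = 15.8 × 1.463636 = 23.1255
wool: 27.8 × (10.26/8.48) = 27.8 × 1.209906 = 33.6354
Index = Σ wᵢ·(p₁ᵢ/p₀ᵢ) = 25.5677 + 26.0548 + 23.1255 + 33.6354 = 108.3833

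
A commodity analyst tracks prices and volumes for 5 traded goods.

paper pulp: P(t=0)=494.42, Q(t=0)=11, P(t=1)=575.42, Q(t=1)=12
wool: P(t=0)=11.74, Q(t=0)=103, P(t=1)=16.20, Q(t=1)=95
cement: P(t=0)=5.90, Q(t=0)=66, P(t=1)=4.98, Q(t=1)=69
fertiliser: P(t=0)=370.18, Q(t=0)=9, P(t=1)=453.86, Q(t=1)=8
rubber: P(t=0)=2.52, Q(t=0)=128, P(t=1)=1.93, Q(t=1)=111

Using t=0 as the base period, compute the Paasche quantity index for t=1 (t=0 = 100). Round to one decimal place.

Paasche quantity index uses current-period prices as weights.
ΣP(t=1)·Q(t=1) = 575.42×12 + 16.20×95 + 4.98×69 + 453.86×8 + 1.93×111 = 6905.04 + 1539 + 343.62 + 3630.88 + 214.23 = 12632.77
ΣP(t=1)·Q(t=0) = 575.42×11 + 16.20×103 + 4.98×66 + 453.86×9 + 1.93×128 = 6329.62 + 1668.6 + 328.68 + 4084.74 + 247.04 = 12658.68
Index = 12632.77 / 12658.68 × 100 = 99.7953

99.8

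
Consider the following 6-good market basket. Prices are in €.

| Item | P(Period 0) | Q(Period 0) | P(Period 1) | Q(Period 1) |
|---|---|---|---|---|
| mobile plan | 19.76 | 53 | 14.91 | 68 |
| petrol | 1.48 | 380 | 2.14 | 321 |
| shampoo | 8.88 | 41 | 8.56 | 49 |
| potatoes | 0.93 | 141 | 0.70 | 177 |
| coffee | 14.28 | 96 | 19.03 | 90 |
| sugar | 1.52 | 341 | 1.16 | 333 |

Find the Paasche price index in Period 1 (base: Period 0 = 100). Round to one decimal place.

Paasche price index uses current-period quantities as weights.
ΣP(Period 1)·Q(Period 1) = 14.91×68 + 2.14×321 + 8.56×49 + 0.70×177 + 19.03×90 + 1.16×333 = 1013.88 + 686.94 + 419.44 + 123.9 + 1712.7 + 386.28 = 4343.14
ΣP(Period 0)·Q(Period 1) = 19.76×68 + 1.48×321 + 8.88×49 + 0.93×177 + 14.28×90 + 1.52×333 = 1343.68 + 475.08 + 435.12 + 164.61 + 1285.2 + 506.16 = 4209.85
Index = 4343.14 / 4209.85 × 100 = 103.1661

103.2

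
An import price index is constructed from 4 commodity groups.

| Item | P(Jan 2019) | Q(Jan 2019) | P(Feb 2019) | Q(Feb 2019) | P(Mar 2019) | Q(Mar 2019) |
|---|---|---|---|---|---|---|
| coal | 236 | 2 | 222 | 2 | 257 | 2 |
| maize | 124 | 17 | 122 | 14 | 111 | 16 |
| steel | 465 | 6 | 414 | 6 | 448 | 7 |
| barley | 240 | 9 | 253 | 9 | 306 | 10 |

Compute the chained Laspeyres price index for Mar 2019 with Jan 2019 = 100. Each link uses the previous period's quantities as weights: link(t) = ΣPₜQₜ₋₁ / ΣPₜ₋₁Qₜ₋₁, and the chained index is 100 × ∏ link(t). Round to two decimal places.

Link Jan 2019→Feb 2019:
ΣP(Feb 2019)Q(Jan 2019) = 222×2 + 122×17 + 414×6 + 253×9 = 444 + 2074 + 2484 + 2277 = 7279
ΣP(Jan 2019)Q(Jan 2019) = 236×2 + 124×17 + 465×6 + 240×9 = 472 + 2108 + 2790 + 2160 = 7530
link = 7279/7530 = 0.966667
Link Feb 2019→Mar 2019:
ΣP(Mar 2019)Q(Feb 2019) = 257×2 + 111×14 + 448×6 + 306×9 = 514 + 1554 + 2688 + 2754 = 7510
ΣP(Feb 2019)Q(Feb 2019) = 222×2 + 122×14 + 414×6 + 253×9 = 444 + 1708 + 2484 + 2277 = 6913
link = 7510/6913 = 1.086359
Chained index = 100 × 0.966667 × 1.086359 = 105.0147

105.01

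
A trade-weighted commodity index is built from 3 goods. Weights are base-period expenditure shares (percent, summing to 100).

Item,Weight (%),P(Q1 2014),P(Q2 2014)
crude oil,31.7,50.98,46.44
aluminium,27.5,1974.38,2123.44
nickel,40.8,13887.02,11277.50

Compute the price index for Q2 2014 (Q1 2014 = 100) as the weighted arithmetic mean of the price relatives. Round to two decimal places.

91.59

crude oil: 31.7 × (46.44/50.98) = 31.7 × 0.910945 = 28.8770
aluminium: 27.5 × (2123.44/1974.38) = 27.5 × 1.075497 = 29.5762
nickel: 40.8 × (11277.50/13887.02) = 40.8 × 0.812089 = 33.1332
Index = Σ wᵢ·(p₁ᵢ/p₀ᵢ) = 28.8770 + 29.5762 + 33.1332 = 91.5864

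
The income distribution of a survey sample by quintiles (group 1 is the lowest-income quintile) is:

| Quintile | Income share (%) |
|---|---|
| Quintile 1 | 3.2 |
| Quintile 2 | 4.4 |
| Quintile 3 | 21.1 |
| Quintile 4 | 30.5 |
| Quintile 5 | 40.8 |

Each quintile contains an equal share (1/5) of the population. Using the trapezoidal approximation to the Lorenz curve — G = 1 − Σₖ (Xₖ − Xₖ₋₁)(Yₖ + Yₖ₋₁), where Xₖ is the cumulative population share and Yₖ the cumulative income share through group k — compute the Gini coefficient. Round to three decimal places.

0.405

Cumulative income shares Yₖ: 0.0320, 0.0760, 0.2870, 0.5920, 1.0000
Σ (Xₖ−Xₖ₋₁)(Yₖ+Yₖ₋₁) = (1/5)(0.0320+0.0000) + (1/5)(0.0760+0.0320) + (1/5)(0.2870+0.0760) + (1/5)(0.5920+0.2870) + (1/5)(1.0000+0.5920)
  = 0.0064 + 0.0216 + 0.0726 + 0.1758 + 0.3184 = 0.5948
G = 1 − 0.5948 = 0.4052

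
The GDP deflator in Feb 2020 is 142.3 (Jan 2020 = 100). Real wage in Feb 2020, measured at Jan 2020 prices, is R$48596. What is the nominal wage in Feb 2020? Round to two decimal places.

Nominal = Real × (Index/100) = 48596 × (142.3/100)
        = 48596 × 1.423 = 69152.1080

69152.11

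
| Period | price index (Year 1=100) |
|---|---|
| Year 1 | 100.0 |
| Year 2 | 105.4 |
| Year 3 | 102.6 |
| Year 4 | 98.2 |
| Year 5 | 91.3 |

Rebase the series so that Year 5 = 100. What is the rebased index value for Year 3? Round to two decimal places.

Rebased(Year 3) = 102.6 / 91.3 × 100 = 112.3768

112.38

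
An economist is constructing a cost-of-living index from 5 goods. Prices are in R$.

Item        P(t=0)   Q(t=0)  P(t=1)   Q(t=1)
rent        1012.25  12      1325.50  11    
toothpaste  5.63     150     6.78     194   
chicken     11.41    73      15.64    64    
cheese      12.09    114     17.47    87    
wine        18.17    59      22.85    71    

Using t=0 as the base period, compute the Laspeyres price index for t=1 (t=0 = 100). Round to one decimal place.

Laspeyres price index uses base-period quantities as weights.
ΣP(t=1)·Q(t=0) = 1325.50×12 + 6.78×150 + 15.64×73 + 17.47×114 + 22.85×59 = 15906 + 1017 + 1141.72 + 1991.58 + 1348.15 = 21404.45
ΣP(t=0)·Q(t=0) = 1012.25×12 + 5.63×150 + 11.41×73 + 12.09×114 + 18.17×59 = 12147 + 844.5 + 832.93 + 1378.26 + 1072.03 = 16274.72
Index = 21404.45 / 16274.72 × 100 = 131.5196

131.5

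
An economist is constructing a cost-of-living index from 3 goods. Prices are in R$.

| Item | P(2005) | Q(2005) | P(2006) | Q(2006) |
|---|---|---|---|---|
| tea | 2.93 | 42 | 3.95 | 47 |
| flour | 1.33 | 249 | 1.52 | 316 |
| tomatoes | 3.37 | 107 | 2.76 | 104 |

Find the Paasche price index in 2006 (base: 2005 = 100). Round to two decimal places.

Paasche price index uses current-period quantities as weights.
ΣP(2006)·Q(2006) = 3.95×47 + 1.52×316 + 2.76×104 = 185.65 + 480.32 + 287.04 = 953.01
ΣP(2005)·Q(2006) = 2.93×47 + 1.33×316 + 3.37×104 = 137.71 + 420.28 + 350.48 = 908.47
Index = 953.01 / 908.47 × 100 = 104.9027

104.90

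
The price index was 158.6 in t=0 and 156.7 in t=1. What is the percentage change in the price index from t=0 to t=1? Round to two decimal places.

Change = (156.7 − 158.6) / 158.6 × 100
       = -1.9 / 158.6 × 100 = -1.1980%

-1.20%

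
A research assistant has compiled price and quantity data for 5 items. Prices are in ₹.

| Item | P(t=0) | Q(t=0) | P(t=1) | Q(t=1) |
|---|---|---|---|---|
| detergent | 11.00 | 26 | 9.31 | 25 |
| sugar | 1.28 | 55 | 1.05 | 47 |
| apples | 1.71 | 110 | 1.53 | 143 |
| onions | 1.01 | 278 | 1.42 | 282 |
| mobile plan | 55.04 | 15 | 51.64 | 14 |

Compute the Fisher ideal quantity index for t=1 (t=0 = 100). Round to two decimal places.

99.12

Laspeyres component (base-period weights):
ΣP(t=0)Q(t=1) = 11.00×25 + 1.28×47 + 1.71×143 + 1.01×282 + 55.04×14 = 275 + 60.16 + 244.53 + 284.82 + 770.56 = 1635.07
ΣP(t=0)Q(t=0) = 11.00×26 + 1.28×55 + 1.71×110 + 1.01×278 + 55.04×15 = 286 + 70.4 + 188.1 + 280.78 + 825.6 = 1650.88
L = 1635.07 / 1650.88 × 100 = 99.0423
Paasche component (current-period weights):
ΣP(t=1)Q(t=1) = 9.31×25 + 1.05×47 + 1.53×143 + 1.42×282 + 51.64×14 = 232.75 + 49.35 + 218.79 + 400.44 + 722.96 = 1624.29
ΣP(t=1)Q(t=0) = 9.31×26 + 1.05×55 + 1.53×110 + 1.42×278 + 51.64×15 = 242.06 + 57.75 + 168.3 + 394.76 + 774.6 = 1637.47
P = 1624.29 / 1637.47 × 100 = 99.1951
Fisher = √(L × P) = √(99.0423 × 99.1951) = 99.1187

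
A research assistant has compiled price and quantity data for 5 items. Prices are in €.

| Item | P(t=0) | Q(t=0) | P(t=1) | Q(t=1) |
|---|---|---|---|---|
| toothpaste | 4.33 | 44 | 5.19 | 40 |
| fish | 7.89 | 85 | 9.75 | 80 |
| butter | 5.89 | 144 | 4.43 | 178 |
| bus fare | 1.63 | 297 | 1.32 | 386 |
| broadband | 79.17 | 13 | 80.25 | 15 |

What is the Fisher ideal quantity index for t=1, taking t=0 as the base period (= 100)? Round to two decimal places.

Laspeyres component (base-period weights):
ΣP(t=0)Q(t=1) = 4.33×40 + 7.89×80 + 5.89×178 + 1.63×386 + 79.17×15 = 173.2 + 631.2 + 1048.42 + 629.18 + 1187.55 = 3669.55
ΣP(t=0)Q(t=0) = 4.33×44 + 7.89×85 + 5.89×144 + 1.63×297 + 79.17×13 = 190.52 + 670.65 + 848.16 + 484.11 + 1029.21 = 3222.65
L = 3669.55 / 3222.65 × 100 = 113.8675
Paasche component (current-period weights):
ΣP(t=1)Q(t=1) = 5.19×40 + 9.75×80 + 4.43×178 + 1.32×386 + 80.25×15 = 207.6 + 780 + 788.54 + 509.52 + 1203.75 = 3489.41
ΣP(t=1)Q(t=0) = 5.19×44 + 9.75×85 + 4.43×144 + 1.32×297 + 80.25×13 = 228.36 + 828.75 + 637.92 + 392.04 + 1043.25 = 3130.32
P = 3489.41 / 3130.32 × 100 = 111.4714
Fisher = √(L × P) = √(113.8675 × 111.4714) = 112.6630

112.66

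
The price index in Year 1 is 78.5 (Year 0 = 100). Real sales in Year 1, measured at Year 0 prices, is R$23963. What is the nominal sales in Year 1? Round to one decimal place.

18811.0

Nominal = Real × (Index/100) = 23963 × (78.5/100)
        = 23963 × 0.785 = 18810.9550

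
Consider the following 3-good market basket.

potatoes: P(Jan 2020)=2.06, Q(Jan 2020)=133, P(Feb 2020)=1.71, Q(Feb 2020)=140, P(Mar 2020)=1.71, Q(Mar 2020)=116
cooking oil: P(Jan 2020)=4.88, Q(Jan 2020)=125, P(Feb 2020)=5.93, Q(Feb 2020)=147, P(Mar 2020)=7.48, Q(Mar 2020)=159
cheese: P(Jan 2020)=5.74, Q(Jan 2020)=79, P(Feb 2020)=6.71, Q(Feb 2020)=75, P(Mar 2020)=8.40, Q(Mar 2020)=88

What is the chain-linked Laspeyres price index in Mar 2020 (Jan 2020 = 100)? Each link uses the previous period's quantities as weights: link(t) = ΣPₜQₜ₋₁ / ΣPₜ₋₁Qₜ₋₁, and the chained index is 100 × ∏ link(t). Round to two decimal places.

Link Jan 2020→Feb 2020:
ΣP(Feb 2020)Q(Jan 2020) = 1.71×133 + 5.93×125 + 6.71×79 = 227.43 + 741.25 + 530.09 = 1498.77
ΣP(Jan 2020)Q(Jan 2020) = 2.06×133 + 4.88×125 + 5.74×79 = 273.98 + 610 + 453.46 = 1337.44
link = 1498.77/1337.44 = 1.120626
Link Feb 2020→Mar 2020:
ΣP(Mar 2020)Q(Feb 2020) = 1.71×140 + 7.48×147 + 8.40×75 = 239.4 + 1099.56 + 630 = 1968.96
ΣP(Feb 2020)Q(Feb 2020) = 1.71×140 + 5.93×147 + 6.71×75 = 239.4 + 871.71 + 503.25 = 1614.36
link = 1968.96/1614.36 = 1.219654
Chained index = 100 × 1.120626 × 1.219654 = 136.6776

136.68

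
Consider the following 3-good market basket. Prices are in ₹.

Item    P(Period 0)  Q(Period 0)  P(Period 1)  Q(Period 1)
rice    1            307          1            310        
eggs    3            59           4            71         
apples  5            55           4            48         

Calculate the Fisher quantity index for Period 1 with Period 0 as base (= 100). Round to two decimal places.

Laspeyres component (base-period weights):
ΣP(Period 0)Q(Period 1) = 1×310 + 3×71 + 5×48 = 310 + 213 + 240 = 763
ΣP(Period 0)Q(Period 0) = 1×307 + 3×59 + 5×55 = 307 + 177 + 275 = 759
L = 763 / 759 × 100 = 100.5270
Paasche component (current-period weights):
ΣP(Period 1)Q(Period 1) = 1×310 + 4×71 + 4×48 = 310 + 284 + 192 = 786
ΣP(Period 1)Q(Period 0) = 1×307 + 4×59 + 4×55 = 307 + 236 + 220 = 763
P = 786 / 763 × 100 = 103.0144
Fisher = √(L × P) = √(100.5270 × 103.0144) = 101.7631

101.76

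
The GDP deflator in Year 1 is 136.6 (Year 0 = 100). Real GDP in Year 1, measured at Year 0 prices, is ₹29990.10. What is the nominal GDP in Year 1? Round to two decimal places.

Nominal = Real × (Index/100) = 29990.10 × (136.6/100)
        = 29990.10 × 1.366 = 40966.4766

40966.48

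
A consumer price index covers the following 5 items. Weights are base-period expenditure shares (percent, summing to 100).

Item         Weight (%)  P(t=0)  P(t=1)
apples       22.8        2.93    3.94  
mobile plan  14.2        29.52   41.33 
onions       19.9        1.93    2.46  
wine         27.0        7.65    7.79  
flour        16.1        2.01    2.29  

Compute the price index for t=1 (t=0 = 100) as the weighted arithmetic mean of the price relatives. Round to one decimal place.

apples: 22.8 × (3.94/2.93) = 22.8 × 1.344710 = 30.6594
mobile plan: 14.2 × (41.33/29.52) = 14.2 × 1.400068 = 19.8810
onions: 19.9 × (2.46/1.93) = 19.9 × 1.274611 = 25.3648
wine: 27.0 × (7.79/7.65) = 27.0 × 1.018301 = 27.4941
flour: 16.1 × (2.29/2.01) = 16.1 × 1.139303 = 18.3428
Index = Σ wᵢ·(p₁ᵢ/p₀ᵢ) = 30.6594 + 19.8810 + 25.3648 + 27.4941 + 18.3428 = 121.7420

121.7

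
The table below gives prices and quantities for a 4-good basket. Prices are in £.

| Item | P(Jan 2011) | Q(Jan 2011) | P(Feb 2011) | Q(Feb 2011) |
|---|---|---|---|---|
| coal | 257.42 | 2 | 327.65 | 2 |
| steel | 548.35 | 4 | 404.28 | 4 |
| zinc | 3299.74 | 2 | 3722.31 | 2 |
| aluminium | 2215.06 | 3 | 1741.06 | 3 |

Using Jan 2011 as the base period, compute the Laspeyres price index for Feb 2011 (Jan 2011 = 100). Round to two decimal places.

93.65

Laspeyres price index uses base-period quantities as weights.
ΣP(Feb 2011)·Q(Jan 2011) = 327.65×2 + 404.28×4 + 3722.31×2 + 1741.06×3 = 655.3 + 1617.12 + 7444.62 + 5223.18 = 14940.22
ΣP(Jan 2011)·Q(Jan 2011) = 257.42×2 + 548.35×4 + 3299.74×2 + 2215.06×3 = 514.84 + 2193.4 + 6599.48 + 6645.18 = 15952.9
Index = 14940.22 / 15952.9 × 100 = 93.6521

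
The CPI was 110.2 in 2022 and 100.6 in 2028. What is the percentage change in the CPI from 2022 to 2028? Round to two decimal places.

Change = (100.6 − 110.2) / 110.2 × 100
       = -9.6 / 110.2 × 100 = -8.7114%

-8.71%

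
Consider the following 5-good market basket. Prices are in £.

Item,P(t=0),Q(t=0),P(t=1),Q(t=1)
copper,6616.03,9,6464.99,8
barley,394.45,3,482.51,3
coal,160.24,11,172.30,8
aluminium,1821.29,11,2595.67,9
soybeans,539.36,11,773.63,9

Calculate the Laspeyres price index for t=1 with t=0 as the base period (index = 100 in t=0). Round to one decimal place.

Laspeyres price index uses base-period quantities as weights.
ΣP(t=1)·Q(t=0) = 6464.99×9 + 482.51×3 + 172.30×11 + 2595.67×11 + 773.63×11 = 58184.91 + 1447.53 + 1895.3 + 28552.37 + 8509.93 = 98590.04
ΣP(t=0)·Q(t=0) = 6616.03×9 + 394.45×3 + 160.24×11 + 1821.29×11 + 539.36×11 = 59544.27 + 1183.35 + 1762.64 + 20034.19 + 5932.96 = 88457.41
Index = 98590.04 / 88457.41 × 100 = 111.4548

111.5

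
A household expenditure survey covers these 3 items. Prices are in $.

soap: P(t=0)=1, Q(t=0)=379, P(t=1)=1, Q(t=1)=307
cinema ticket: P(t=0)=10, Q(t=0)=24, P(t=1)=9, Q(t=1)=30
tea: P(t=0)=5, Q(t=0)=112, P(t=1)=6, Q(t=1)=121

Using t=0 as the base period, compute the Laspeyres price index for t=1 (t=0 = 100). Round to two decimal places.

107.46

Laspeyres price index uses base-period quantities as weights.
ΣP(t=1)·Q(t=0) = 1×379 + 9×24 + 6×112 = 379 + 216 + 672 = 1267
ΣP(t=0)·Q(t=0) = 1×379 + 10×24 + 5×112 = 379 + 240 + 560 = 1179
Index = 1267 / 1179 × 100 = 107.4640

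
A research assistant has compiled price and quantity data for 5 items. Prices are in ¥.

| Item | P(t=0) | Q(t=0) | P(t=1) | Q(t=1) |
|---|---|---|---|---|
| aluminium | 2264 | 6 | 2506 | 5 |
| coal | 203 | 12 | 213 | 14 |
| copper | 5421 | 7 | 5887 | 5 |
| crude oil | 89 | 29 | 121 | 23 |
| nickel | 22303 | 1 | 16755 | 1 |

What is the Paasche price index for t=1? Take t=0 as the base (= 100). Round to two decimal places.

98.27

Paasche price index uses current-period quantities as weights.
ΣP(t=1)·Q(t=1) = 2506×5 + 213×14 + 5887×5 + 121×23 + 16755×1 = 12530 + 2982 + 29435 + 2783 + 16755 = 64485
ΣP(t=0)·Q(t=1) = 2264×5 + 203×14 + 5421×5 + 89×23 + 22303×1 = 11320 + 2842 + 27105 + 2047 + 22303 = 65617
Index = 64485 / 65617 × 100 = 98.2748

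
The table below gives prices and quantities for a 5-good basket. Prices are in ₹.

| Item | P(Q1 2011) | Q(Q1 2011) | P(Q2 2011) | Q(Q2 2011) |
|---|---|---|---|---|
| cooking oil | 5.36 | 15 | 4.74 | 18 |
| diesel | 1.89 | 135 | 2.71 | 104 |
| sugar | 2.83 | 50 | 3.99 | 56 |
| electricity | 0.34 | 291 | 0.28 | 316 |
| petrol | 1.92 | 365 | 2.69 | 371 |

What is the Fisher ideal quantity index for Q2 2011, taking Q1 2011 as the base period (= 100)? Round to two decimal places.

99.12

Laspeyres component (base-period weights):
ΣP(Q1 2011)Q(Q2 2011) = 5.36×18 + 1.89×104 + 2.83×56 + 0.34×316 + 1.92×371 = 96.48 + 196.56 + 158.48 + 107.44 + 712.32 = 1271.28
ΣP(Q1 2011)Q(Q1 2011) = 5.36×15 + 1.89×135 + 2.83×50 + 0.34×291 + 1.92×365 = 80.4 + 255.15 + 141.5 + 98.94 + 700.8 = 1276.79
L = 1271.28 / 1276.79 × 100 = 99.5684
Paasche component (current-period weights):
ΣP(Q2 2011)Q(Q2 2011) = 4.74×18 + 2.71×104 + 3.99×56 + 0.28×316 + 2.69×371 = 85.32 + 281.84 + 223.44 + 88.48 + 997.99 = 1677.07
ΣP(Q2 2011)Q(Q1 2011) = 4.74×15 + 2.71×135 + 3.99×50 + 0.28×291 + 2.69×365 = 71.1 + 365.85 + 199.5 + 81.48 + 981.85 = 1699.78
P = 1677.07 / 1699.78 × 100 = 98.6639
Fisher = √(L × P) = √(99.5684 × 98.6639) = 99.1152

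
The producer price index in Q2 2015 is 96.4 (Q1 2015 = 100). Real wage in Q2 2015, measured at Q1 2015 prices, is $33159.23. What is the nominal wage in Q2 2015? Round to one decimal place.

31965.5

Nominal = Real × (Index/100) = 33159.23 × (96.4/100)
        = 33159.23 × 0.964 = 31965.4977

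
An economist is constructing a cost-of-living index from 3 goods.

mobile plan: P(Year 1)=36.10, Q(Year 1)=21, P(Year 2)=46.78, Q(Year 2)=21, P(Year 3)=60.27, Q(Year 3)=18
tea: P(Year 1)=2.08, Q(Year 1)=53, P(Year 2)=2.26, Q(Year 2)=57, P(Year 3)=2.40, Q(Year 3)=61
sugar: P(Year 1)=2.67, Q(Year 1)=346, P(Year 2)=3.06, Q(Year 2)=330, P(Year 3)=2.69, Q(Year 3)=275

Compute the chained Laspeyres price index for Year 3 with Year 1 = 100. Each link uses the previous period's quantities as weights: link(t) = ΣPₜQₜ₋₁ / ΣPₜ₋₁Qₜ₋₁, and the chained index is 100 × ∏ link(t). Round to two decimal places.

130.19

Link Year 1→Year 2:
ΣP(Year 2)Q(Year 1) = 46.78×21 + 2.26×53 + 3.06×346 = 982.38 + 119.78 + 1058.76 = 2160.92
ΣP(Year 1)Q(Year 1) = 36.10×21 + 2.08×53 + 2.67×346 = 758.1 + 110.24 + 923.82 = 1792.16
link = 2160.92/1792.16 = 1.205763
Link Year 2→Year 3:
ΣP(Year 3)Q(Year 2) = 60.27×21 + 2.40×57 + 2.69×330 = 1265.67 + 136.8 + 887.7 = 2290.17
ΣP(Year 2)Q(Year 2) = 46.78×21 + 2.26×57 + 3.06×330 = 982.38 + 128.82 + 1009.8 = 2121
link = 2290.17/2121 = 1.079760
Chained index = 100 × 1.205763 × 1.079760 = 130.1934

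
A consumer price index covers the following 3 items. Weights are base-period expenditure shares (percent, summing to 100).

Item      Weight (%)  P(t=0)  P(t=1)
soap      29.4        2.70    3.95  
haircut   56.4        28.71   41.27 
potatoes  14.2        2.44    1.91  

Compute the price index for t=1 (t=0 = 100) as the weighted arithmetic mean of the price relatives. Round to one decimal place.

soap: 29.4 × (3.95/2.70) = 29.4 × 1.462963 = 43.0111
haircut: 56.4 × (41.27/28.71) = 56.4 × 1.437478 = 81.0738
potatoes: 14.2 × (1.91/2.44) = 14.2 × 0.782787 = 11.1156
Index = Σ wᵢ·(p₁ᵢ/p₀ᵢ) = 43.0111 + 81.0738 + 11.1156 = 135.2005

135.2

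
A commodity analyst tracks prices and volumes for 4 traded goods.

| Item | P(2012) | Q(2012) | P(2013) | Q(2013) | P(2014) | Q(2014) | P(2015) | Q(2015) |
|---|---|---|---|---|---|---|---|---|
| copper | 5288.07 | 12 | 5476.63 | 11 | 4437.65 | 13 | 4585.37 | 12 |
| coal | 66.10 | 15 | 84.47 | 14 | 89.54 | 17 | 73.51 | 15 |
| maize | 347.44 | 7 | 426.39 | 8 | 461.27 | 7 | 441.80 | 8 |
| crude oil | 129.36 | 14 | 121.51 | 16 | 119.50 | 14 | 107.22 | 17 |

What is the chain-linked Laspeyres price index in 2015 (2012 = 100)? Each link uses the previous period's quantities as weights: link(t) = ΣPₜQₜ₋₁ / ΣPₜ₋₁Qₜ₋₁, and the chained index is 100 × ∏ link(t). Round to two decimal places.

Link 2012→2013:
ΣP(2013)Q(2012) = 5476.63×12 + 84.47×15 + 426.39×7 + 121.51×14 = 65719.56 + 1267.05 + 2984.73 + 1701.14 = 71672.48
ΣP(2012)Q(2012) = 5288.07×12 + 66.10×15 + 347.44×7 + 129.36×14 = 63456.84 + 991.5 + 2432.08 + 1811.04 = 68691.46
link = 71672.48/68691.46 = 1.043397
Link 2013→2014:
ΣP(2014)Q(2013) = 4437.65×11 + 89.54×14 + 461.27×8 + 119.50×16 = 48814.15 + 1253.56 + 3690.16 + 1912 = 55669.87
ΣP(2013)Q(2013) = 5476.63×11 + 84.47×14 + 426.39×8 + 121.51×16 = 60242.93 + 1182.58 + 3411.12 + 1944.16 = 66780.79
link = 55669.87/66780.79 = 0.833621
Link 2014→2015:
ΣP(2015)Q(2014) = 4585.37×13 + 73.51×17 + 441.80×7 + 107.22×14 = 59609.81 + 1249.67 + 3092.6 + 1501.08 = 65453.16
ΣP(2014)Q(2014) = 4437.65×13 + 89.54×17 + 461.27×7 + 119.50×14 = 57689.45 + 1522.18 + 3228.89 + 1673 = 64113.52
link = 65453.16/64113.52 = 1.020895
Chained index = 100 × 1.043397 × 0.833621 × 1.020895 = 88.7972

88.80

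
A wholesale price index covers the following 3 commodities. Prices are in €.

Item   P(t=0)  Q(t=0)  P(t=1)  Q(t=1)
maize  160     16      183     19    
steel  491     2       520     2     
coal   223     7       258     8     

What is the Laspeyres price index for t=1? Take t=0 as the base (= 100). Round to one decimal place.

Laspeyres price index uses base-period quantities as weights.
ΣP(t=1)·Q(t=0) = 183×16 + 520×2 + 258×7 = 2928 + 1040 + 1806 = 5774
ΣP(t=0)·Q(t=0) = 160×16 + 491×2 + 223×7 = 2560 + 982 + 1561 = 5103
Index = 5774 / 5103 × 100 = 113.1491

113.1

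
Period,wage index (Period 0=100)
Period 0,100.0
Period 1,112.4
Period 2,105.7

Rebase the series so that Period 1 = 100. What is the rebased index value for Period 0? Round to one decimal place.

89.0

Rebased(Period 0) = 100.0 / 112.4 × 100 = 88.9680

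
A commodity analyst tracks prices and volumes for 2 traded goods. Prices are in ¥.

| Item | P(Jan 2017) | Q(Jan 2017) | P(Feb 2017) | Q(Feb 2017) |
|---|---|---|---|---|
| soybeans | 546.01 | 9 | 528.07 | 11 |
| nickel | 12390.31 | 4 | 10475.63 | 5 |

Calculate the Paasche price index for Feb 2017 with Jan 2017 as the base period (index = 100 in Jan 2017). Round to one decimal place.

85.6

Paasche price index uses current-period quantities as weights.
ΣP(Feb 2017)·Q(Feb 2017) = 528.07×11 + 10475.63×5 = 5808.77 + 52378.15 = 58186.92
ΣP(Jan 2017)·Q(Feb 2017) = 546.01×11 + 12390.31×5 = 6006.11 + 61951.55 = 67957.66
Index = 58186.92 / 67957.66 × 100 = 85.6223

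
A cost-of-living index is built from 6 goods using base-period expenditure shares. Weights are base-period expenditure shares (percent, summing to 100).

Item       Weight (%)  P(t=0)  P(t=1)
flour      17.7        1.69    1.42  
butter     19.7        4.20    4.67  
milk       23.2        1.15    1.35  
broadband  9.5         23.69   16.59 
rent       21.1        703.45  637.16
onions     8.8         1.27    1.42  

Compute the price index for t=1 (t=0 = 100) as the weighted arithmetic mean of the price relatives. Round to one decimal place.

flour: 17.7 × (1.42/1.69) = 17.7 × 0.840237 = 14.8722
butter: 19.7 × (4.67/4.20) = 19.7 × 1.111905 = 21.9045
milk: 23.2 × (1.35/1.15) = 23.2 × 1.173913 = 27.2348
broadband: 9.5 × (16.59/23.69) = 9.5 × 0.700295 = 6.6528
rent: 21.1 × (637.16/703.45) = 21.1 × 0.905764 = 19.1116
onions: 8.8 × (1.42/1.27) = 8.8 × 1.118110 = 9.8394
Index = Σ wᵢ·(p₁ᵢ/p₀ᵢ) = 14.8722 + 21.9045 + 27.2348 + 6.6528 + 19.1116 + 9.8394 = 99.6153

99.6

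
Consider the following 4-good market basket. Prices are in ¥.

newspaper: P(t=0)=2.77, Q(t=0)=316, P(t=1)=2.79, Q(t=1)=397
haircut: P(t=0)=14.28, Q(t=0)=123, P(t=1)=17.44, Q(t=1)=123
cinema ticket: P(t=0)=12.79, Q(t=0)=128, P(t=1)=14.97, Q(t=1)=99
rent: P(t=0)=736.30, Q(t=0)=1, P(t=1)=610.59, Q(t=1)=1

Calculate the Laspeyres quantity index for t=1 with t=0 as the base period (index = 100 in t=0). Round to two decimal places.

Laspeyres quantity index uses base-period prices as weights.
ΣP(t=0)·Q(t=1) = 2.77×397 + 14.28×123 + 12.79×99 + 736.30×1 = 1099.69 + 1756.44 + 1266.21 + 736.3 = 4858.64
ΣP(t=0)·Q(t=0) = 2.77×316 + 14.28×123 + 12.79×128 + 736.30×1 = 875.32 + 1756.44 + 1637.12 + 736.3 = 5005.18
Index = 4858.64 / 5005.18 × 100 = 97.0722

97.07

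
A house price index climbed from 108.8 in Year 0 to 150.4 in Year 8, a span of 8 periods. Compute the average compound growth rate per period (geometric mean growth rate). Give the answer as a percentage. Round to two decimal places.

Growth factor = (150.4/108.8)^(1/8) = (1.382353)^(1/8) = 1.041304
Growth rate = 1.041304 − 1 = 0.041304 = 4.1304%

4.13%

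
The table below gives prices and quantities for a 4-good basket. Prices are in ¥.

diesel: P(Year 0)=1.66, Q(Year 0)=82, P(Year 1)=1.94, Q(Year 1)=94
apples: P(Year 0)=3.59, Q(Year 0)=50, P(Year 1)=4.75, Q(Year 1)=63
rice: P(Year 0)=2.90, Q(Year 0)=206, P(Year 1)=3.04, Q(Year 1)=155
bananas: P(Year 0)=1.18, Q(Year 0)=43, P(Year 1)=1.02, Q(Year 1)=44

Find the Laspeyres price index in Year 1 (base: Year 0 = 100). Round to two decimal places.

Laspeyres price index uses base-period quantities as weights.
ΣP(Year 1)·Q(Year 0) = 1.94×82 + 4.75×50 + 3.04×206 + 1.02×43 = 159.08 + 237.5 + 626.24 + 43.86 = 1066.68
ΣP(Year 0)·Q(Year 0) = 1.66×82 + 3.59×50 + 2.90×206 + 1.18×43 = 136.12 + 179.5 + 597.4 + 50.74 = 963.76
Index = 1066.68 / 963.76 × 100 = 110.6790

110.68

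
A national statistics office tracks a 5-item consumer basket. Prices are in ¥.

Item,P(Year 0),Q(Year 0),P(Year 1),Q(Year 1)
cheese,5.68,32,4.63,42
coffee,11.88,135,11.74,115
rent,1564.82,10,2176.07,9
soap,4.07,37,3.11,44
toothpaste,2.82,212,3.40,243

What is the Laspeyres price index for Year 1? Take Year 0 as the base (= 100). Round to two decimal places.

133.81

Laspeyres price index uses base-period quantities as weights.
ΣP(Year 1)·Q(Year 0) = 4.63×32 + 11.74×135 + 2176.07×10 + 3.11×37 + 3.40×212 = 148.16 + 1584.9 + 21760.7 + 115.07 + 720.8 = 24329.63
ΣP(Year 0)·Q(Year 0) = 5.68×32 + 11.88×135 + 1564.82×10 + 4.07×37 + 2.82×212 = 181.76 + 1603.8 + 15648.2 + 150.59 + 597.84 = 18182.19
Index = 24329.63 / 18182.19 × 100 = 133.8102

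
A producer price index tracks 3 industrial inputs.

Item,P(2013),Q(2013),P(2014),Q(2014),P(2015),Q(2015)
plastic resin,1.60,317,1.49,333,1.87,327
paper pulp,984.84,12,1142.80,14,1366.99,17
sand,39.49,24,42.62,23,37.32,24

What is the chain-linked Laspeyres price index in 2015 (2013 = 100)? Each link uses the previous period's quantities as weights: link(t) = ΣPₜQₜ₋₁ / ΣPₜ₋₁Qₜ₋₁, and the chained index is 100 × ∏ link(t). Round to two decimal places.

Link 2013→2014:
ΣP(2014)Q(2013) = 1.49×317 + 1142.80×12 + 42.62×24 = 472.33 + 13713.6 + 1022.88 = 15208.81
ΣP(2013)Q(2013) = 1.60×317 + 984.84×12 + 39.49×24 = 507.2 + 11818.08 + 947.76 = 13273.04
link = 15208.81/13273.04 = 1.145842
Link 2014→2015:
ΣP(2015)Q(2014) = 1.87×333 + 1366.99×14 + 37.32×23 = 622.71 + 19137.86 + 858.36 = 20618.93
ΣP(2014)Q(2014) = 1.49×333 + 1142.80×14 + 42.62×23 = 496.17 + 15999.2 + 980.26 = 17475.63
link = 20618.93/17475.63 = 1.179868
Chained index = 100 × 1.145842 × 1.179868 = 135.1942

135.19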